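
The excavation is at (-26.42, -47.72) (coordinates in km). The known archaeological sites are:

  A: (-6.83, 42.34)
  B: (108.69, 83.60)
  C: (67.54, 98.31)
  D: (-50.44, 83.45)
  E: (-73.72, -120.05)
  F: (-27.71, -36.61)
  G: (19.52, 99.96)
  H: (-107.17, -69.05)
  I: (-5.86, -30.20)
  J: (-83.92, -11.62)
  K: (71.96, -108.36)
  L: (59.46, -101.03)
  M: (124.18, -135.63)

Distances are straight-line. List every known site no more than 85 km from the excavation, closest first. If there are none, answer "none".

Distances from (-26.42, -47.72):
A: 92.17 km
B: 188.41 km
C: 173.65 km
D: 133.35 km
E: 86.42 km
F: 11.18 km
G: 154.66 km
H: 83.52 km
I: 27.01 km
J: 67.89 km
K: 115.57 km
L: 101.08 km
M: 174.38 km
Threshold 85 km: F (11.18 km), I (27.01 km), J (67.89 km), H (83.52 km) are within range.

F, I, J, H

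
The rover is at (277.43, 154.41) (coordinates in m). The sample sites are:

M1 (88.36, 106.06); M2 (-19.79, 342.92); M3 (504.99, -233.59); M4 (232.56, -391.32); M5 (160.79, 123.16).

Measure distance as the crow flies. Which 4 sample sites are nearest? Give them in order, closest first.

M5, M1, M2, M3

Distances from (277.43, 154.41):
M1: √((-189.07)² + (-48.35)²) = √(35747.4649 + 2337.7225) = 195.15 m
M2: √((-297.22)² + (188.51)²) = √(88339.7284 + 35536.0201) = 351.96 m
M3: √((227.56)² + (-388.00)²) = √(51783.5536 + 150544.0000) = 449.81 m
M4: √((-44.87)² + (-545.73)²) = √(2013.3169 + 297821.2329) = 547.57 m
M5: √((-116.64)² + (-31.25)²) = √(13604.8896 + 976.5625) = 120.75 m
Sorted: M5 (120.75 m) < M1 (195.15 m) < M2 (351.96 m) < M3 (449.81 m) < M4 (547.57 m)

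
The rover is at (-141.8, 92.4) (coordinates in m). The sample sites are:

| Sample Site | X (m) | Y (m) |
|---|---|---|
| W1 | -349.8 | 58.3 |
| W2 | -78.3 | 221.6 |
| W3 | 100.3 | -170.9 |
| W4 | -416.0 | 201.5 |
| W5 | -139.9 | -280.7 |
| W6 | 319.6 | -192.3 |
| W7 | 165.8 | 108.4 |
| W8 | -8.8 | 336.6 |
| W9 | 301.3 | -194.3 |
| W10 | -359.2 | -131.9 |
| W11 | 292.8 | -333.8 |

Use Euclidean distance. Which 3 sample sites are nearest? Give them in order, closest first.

W2, W1, W8

Distances from (-141.8, 92.4):
W1: √((-208.0)² + (-34.1)²) = √(43264.000 + 1162.810) = 210.8 m
W2: √((63.5)² + (129.2)²) = √(4032.250 + 16692.640) = 144.0 m
W3: √((242.1)² + (-263.3)²) = √(58612.410 + 69326.890) = 357.7 m
W4: √((-274.2)² + (109.1)²) = √(75185.640 + 11902.810) = 295.1 m
W5: √((1.9)² + (-373.1)²) = √(3.610 + 139203.610) = 373.1 m
W6: √((461.4)² + (-284.7)²) = √(212889.960 + 81054.090) = 542.2 m
W7: √((307.6)² + (16.0)²) = √(94617.760 + 256.000) = 308.0 m
W8: √((133.0)² + (244.2)²) = √(17689.000 + 59633.640) = 278.1 m
W9: √((443.1)² + (-286.7)²) = √(196337.610 + 82196.890) = 527.8 m
W10: √((-217.4)² + (-224.3)²) = √(47262.760 + 50310.490) = 312.4 m
W11: √((434.6)² + (-426.2)²) = √(188877.160 + 181646.440) = 608.7 m
Sorted: W2 (144.0 m) < W1 (210.8 m) < W8 (278.1 m) < W4 (295.1 m) < W7 (308.0 m) < …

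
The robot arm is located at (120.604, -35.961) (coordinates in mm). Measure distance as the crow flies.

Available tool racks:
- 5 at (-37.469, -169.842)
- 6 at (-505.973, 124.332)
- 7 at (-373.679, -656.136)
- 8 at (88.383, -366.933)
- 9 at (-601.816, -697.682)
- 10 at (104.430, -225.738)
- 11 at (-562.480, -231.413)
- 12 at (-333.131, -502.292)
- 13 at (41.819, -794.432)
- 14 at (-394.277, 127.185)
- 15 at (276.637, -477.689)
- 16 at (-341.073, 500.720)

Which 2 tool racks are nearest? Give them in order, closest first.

Distances from (120.604, -35.961):
5: √((-158.073)² + (-133.881)²) = √(24987.07333 + 17924.12216) = 207.150 mm
6: √((-626.577)² + (160.293)²) = √(392598.73693 + 25693.84585) = 646.755 mm
7: √((-494.283)² + (-620.175)²) = √(244315.68409 + 384617.03062) = 793.053 mm
8: √((-32.221)² + (-330.972)²) = √(1038.19284 + 109542.46478) = 332.537 mm
9: √((-722.420)² + (-661.721)²) = √(521890.65640 + 437874.68184) = 979.676 mm
10: √((-16.174)² + (-189.777)²) = √(261.59828 + 36015.30973) = 190.465 mm
11: √((-683.084)² + (-195.452)²) = √(466603.75106 + 38201.48430) = 710.496 mm
12: √((-453.735)² + (-466.331)²) = √(205875.45022 + 217464.60156) = 650.646 mm
13: √((-78.785)² + (-758.471)²) = √(6207.07622 + 575278.25784) = 762.552 mm
14: √((-514.881)² + (163.146)²) = √(265102.44416 + 26616.61732) = 540.110 mm
15: √((156.033)² + (-441.728)²) = √(24346.29709 + 195123.62598) = 468.476 mm
16: √((-461.677)² + (536.681)²) = √(213145.65233 + 288026.49576) = 707.935 mm
Sorted: 10 (190.465 mm) < 5 (207.150 mm) < 8 (332.537 mm) < 15 (468.476 mm) < …

10, 5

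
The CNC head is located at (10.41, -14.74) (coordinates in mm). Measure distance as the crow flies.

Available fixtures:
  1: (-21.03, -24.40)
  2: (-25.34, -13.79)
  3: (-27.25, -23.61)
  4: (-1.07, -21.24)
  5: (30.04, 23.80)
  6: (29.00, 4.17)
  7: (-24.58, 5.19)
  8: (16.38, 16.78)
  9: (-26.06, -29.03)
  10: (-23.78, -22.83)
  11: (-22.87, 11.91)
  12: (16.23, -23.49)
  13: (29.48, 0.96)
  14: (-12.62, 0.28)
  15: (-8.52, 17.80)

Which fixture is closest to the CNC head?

12

Distances from (10.41, -14.74):
1: 32.89 mm
2: 35.76 mm
3: 38.69 mm
4: 13.19 mm
5: 43.25 mm
6: 26.52 mm
7: 40.27 mm
8: 32.08 mm
9: 39.17 mm
10: 35.13 mm
11: 42.64 mm
12: 10.51 mm
13: 24.70 mm
14: 27.50 mm
15: 37.65 mm
Minimum: 12 at 10.51 mm.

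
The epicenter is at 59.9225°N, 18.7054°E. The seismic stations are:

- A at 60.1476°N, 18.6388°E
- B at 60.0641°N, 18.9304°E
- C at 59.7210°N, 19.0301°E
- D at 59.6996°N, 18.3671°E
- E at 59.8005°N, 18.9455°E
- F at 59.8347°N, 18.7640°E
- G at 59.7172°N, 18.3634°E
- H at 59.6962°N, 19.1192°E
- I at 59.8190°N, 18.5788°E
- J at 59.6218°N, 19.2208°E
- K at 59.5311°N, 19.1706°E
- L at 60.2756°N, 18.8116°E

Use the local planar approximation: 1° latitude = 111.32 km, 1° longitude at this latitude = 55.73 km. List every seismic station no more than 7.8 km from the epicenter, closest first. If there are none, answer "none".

Distances from 59.9225°N, 18.7054°E:
A: 25.3315 km
B: 20.1421 km
C: 28.8201 km
D: 31.1633 km
E: 19.0654 km
F: 10.3051 km
G: 29.7586 km
H: 34.1531 km
I: 13.5102 km
J: 44.1081 km
K: 50.7005 km
L: 39.7502 km
Threshold 7.8 km: none within range.

none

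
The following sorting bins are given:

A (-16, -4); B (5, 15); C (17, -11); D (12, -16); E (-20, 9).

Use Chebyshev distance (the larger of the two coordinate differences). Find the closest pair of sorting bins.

C and D

Pairwise distances:
A–B: 21
A–C: 33
A–D: 28
A–E: 13
B–C: 26
B–D: 31
B–E: 25
C–D: 5
C–E: 37
D–E: 32
Closest pair: C–D at 5.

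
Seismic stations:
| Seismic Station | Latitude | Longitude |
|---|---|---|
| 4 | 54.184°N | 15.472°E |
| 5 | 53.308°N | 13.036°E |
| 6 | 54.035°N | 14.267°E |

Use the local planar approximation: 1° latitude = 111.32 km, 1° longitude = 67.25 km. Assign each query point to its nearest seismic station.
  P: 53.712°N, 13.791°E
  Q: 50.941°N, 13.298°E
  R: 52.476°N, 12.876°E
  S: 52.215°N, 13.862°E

P at 53.712°N, 13.791°E:
  4: √((0.472·111.32)² + (1.681·67.25)²) = √(2760.77105 + 12779.68073) = 124.661 km
  5: √((-0.404·111.32)² + (-0.755·67.25)²) = √(2022.59591 + 2577.97369) = 67.827 km
  6: √((0.323·111.32)² + (0.476·67.25)²) = √(1292.85982 + 1024.70412) = 48.141 km
  → nearest: 6 (48.141 km)
Q at 50.941°N, 13.298°E:
  4: √((3.243·111.32)² + (2.174·67.25)²) = √(130328.76884 + 21374.87860) = 389.492 km
  5: √((2.367·111.32)² + (-0.262·67.25)²) = √(69429.31991 + 310.44678) = 264.083 km
  6: √((3.094·111.32)² + (0.969·67.25)²) = √(118627.94688 + 4246.50981) = 350.535 km
  → nearest: 5 (264.083 km)
R at 52.476°N, 12.876°E:
  4: √((1.708·111.32)² + (2.596·67.25)²) = √(36151.15091 + 30478.52556) = 258.127 km
  5: √((0.832·111.32)² + (0.160·67.25)²) = √(8578.13838 + 115.77760) = 93.241 km
  6: √((1.559·111.32)² + (1.391·67.25)²) = √(30118.86665 + 8750.62025) = 197.153 km
  → nearest: 5 (93.241 km)
S at 52.215°N, 13.862°E:
  4: √((1.969·111.32)² + (1.610·67.25)²) = √(48043.85279 + 11722.93426) = 244.472 km
  5: √((1.093·111.32)² + (-0.826·67.25)²) = √(14804.26053 + 3085.63585) = 133.753 km
  6: √((1.820·111.32)² + (0.405·67.25)²) = √(41047.73249 + 741.81331) = 204.425 km
  → nearest: 5 (133.753 km)

P→6; Q→5; R→5; S→5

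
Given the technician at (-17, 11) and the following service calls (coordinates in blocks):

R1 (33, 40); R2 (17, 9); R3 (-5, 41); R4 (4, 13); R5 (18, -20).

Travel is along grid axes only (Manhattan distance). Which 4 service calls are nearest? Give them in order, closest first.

R4, R2, R3, R5

Distances from (-17, 11):
R1: |50| + |29| = 50 + 29 = 79 blocks
R2: |34| + |-2| = 34 + 2 = 36 blocks
R3: |12| + |30| = 12 + 30 = 42 blocks
R4: |21| + |2| = 21 + 2 = 23 blocks
R5: |35| + |-31| = 35 + 31 = 66 blocks
Sorted: R4 (23 blocks) < R2 (36 blocks) < R3 (42 blocks) < R5 (66 blocks) < R1 (79 blocks)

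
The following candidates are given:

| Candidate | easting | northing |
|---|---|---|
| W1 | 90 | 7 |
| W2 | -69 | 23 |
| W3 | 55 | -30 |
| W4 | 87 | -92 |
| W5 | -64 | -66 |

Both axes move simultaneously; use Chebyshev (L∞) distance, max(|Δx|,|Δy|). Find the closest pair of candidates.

Pairwise distances:
W1–W2: 159
W1–W3: 37
W1–W4: 99
W1–W5: 154
W2–W3: 124
W2–W4: 156
W2–W5: 89
W3–W4: 62
W3–W5: 119
W4–W5: 151
Closest pair: W1–W3 at 37.

W1 and W3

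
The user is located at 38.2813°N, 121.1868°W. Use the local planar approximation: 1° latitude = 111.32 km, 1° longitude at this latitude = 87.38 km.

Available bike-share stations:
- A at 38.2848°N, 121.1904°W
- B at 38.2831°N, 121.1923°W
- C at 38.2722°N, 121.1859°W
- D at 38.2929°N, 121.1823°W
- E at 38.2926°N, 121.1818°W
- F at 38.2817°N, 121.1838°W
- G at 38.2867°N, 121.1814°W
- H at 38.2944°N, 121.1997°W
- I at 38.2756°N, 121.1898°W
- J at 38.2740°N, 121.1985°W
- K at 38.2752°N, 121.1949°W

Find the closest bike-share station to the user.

Distances from 38.2813°N, 121.1868°W:
A: √((0.0035·111.32)² + (-0.0036·87.38)²) = √(0.151804 + 0.098953) = 0.5008 km
B: √((0.0018·111.32)² + (-0.0055·87.38)²) = √(0.040151 + 0.230967) = 0.5207 km
C: √((-0.0091·111.32)² + (0.0009·87.38)²) = √(1.026193 + 0.006185) = 1.0161 km
D: √((0.0116·111.32)² + (0.0045·87.38)²) = √(1.667487 + 0.154614) = 1.3499 km
E: √((0.0113·111.32)² + (0.0050·87.38)²) = √(1.582353 + 0.190882) = 1.3316 km
F: √((0.0004·111.32)² + (0.0030·87.38)²) = √(0.001983 + 0.068717) = 0.2659 km
G: √((0.0054·111.32)² + (0.0054·87.38)²) = √(0.361355 + 0.222644) = 0.7642 km
H: √((0.0131·111.32)² + (-0.0129·87.38)²) = √(2.126616 + 1.270584) = 1.8431 km
I: √((-0.0057·111.32)² + (-0.0030·87.38)²) = √(0.402621 + 0.068717) = 0.6865 km
J: √((-0.0073·111.32)² + (-0.0117·87.38)²) = √(0.660377 + 1.045191) = 1.3060 km
K: √((-0.0061·111.32)² + (-0.0081·87.38)²) = √(0.461112 + 0.500950) = 0.9808 km
Minimum: F at 0.2659 km.

F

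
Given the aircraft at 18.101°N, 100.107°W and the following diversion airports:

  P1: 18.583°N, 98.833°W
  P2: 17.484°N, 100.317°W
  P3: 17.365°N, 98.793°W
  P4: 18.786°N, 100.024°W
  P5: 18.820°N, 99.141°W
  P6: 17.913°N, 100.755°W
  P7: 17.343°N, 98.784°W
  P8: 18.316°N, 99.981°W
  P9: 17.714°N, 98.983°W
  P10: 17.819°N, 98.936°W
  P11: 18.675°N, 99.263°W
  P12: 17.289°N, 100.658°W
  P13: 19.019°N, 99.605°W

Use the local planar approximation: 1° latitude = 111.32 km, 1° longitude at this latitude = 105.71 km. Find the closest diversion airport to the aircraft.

P8

Distances from 18.101°N, 100.107°W:
P1: 144.970 km
P2: 72.183 km
P3: 161.266 km
P4: 76.757 km
P5: 129.746 km
P6: 71.626 km
P7: 163.338 km
P8: 27.390 km
P9: 126.387 km
P10: 127.705 km
P11: 109.741 km
P12: 107.533 km
P13: 115.149 km
Minimum: P8 at 27.390 km.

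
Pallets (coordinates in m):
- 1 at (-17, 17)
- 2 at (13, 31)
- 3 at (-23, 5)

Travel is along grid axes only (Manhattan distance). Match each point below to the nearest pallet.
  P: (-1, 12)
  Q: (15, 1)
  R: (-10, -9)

P→1; Q→2; R→3

P at (-1, 12):
  1: |-16| + |5| = 16 + 5 = 21 m
  2: |14| + |19| = 14 + 19 = 33 m
  3: |-22| + |-7| = 22 + 7 = 29 m
  → nearest: 1 (21 m)
Q at (15, 1):
  1: |-32| + |16| = 32 + 16 = 48 m
  2: |-2| + |30| = 2 + 30 = 32 m
  3: |-38| + |4| = 38 + 4 = 42 m
  → nearest: 2 (32 m)
R at (-10, -9):
  1: |-7| + |26| = 7 + 26 = 33 m
  2: |23| + |40| = 23 + 40 = 63 m
  3: |-13| + |14| = 13 + 14 = 27 m
  → nearest: 3 (27 m)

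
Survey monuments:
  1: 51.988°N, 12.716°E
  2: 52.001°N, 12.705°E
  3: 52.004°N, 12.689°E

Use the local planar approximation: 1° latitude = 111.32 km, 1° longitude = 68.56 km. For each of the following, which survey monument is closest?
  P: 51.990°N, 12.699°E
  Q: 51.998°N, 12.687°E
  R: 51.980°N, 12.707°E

P at 51.990°N, 12.699°E:
  1: √((-0.002·111.32)² + (0.017·68.56)²) = √(0.04957 + 1.35844) = 1.187 km
  2: √((0.011·111.32)² + (0.006·68.56)²) = √(1.49945 + 0.16922) = 1.292 km
  3: √((0.014·111.32)² + (-0.010·68.56)²) = √(2.42886 + 0.47005) = 1.703 km
  → nearest: 1 (1.187 km)
Q at 51.998°N, 12.687°E:
  1: √((-0.010·111.32)² + (0.029·68.56)²) = √(1.23921 + 3.95310) = 2.279 km
  2: √((0.003·111.32)² + (0.018·68.56)²) = √(0.11153 + 1.52295) = 1.278 km
  3: √((0.006·111.32)² + (0.002·68.56)²) = √(0.44612 + 0.01880) = 0.682 km
  → nearest: 3 (0.682 km)
R at 51.980°N, 12.707°E:
  1: √((0.008·111.32)² + (0.009·68.56)²) = √(0.79310 + 0.38074) = 1.083 km
  2: √((0.021·111.32)² + (-0.002·68.56)²) = √(5.46493 + 0.01880) = 2.342 km
  3: √((0.024·111.32)² + (-0.018·68.56)²) = √(7.13787 + 1.52295) = 2.943 km
  → nearest: 1 (1.083 km)

P→1; Q→3; R→1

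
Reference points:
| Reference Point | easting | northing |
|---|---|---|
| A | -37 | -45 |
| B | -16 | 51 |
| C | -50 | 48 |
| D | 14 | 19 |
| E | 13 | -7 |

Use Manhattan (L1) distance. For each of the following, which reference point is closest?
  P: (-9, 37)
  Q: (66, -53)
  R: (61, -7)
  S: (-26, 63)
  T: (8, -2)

P at (-9, 37):
  A: 110
  B: 21
  C: 52
  D: 41
  E: 66
  → nearest: B (21)
Q at (66, -53):
  A: 111
  B: 186
  C: 217
  D: 124
  E: 99
  → nearest: E (99)
R at (61, -7):
  A: 136
  B: 135
  C: 166
  D: 73
  E: 48
  → nearest: E (48)
S at (-26, 63):
  A: 119
  B: 22
  C: 39
  D: 84
  E: 109
  → nearest: B (22)
T at (8, -2):
  A: 88
  B: 77
  C: 108
  D: 27
  E: 10
  → nearest: E (10)

P→B; Q→E; R→E; S→B; T→E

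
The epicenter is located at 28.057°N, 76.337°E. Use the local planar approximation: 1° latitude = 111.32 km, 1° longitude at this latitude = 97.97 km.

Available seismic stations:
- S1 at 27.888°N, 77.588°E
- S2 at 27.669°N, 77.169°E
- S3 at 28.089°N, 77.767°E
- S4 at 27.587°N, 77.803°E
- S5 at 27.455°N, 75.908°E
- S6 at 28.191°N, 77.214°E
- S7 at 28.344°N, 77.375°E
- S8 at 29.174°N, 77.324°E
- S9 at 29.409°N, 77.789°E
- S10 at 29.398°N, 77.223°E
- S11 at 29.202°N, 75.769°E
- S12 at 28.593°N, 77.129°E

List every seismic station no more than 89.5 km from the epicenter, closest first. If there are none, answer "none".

S5, S6

Distances from 28.057°N, 76.337°E:
S1: 123.996 km
S2: 92.248 km
S3: 140.142 km
S4: 152.857 km
S5: 79.104 km
S6: 87.205 km
S7: 106.593 km
S8: 157.517 km
S9: 207.093 km
S10: 172.682 km
S11: 139.079 km
S12: 97.881 km
Threshold 89.5 km: S5 (79.104 km), S6 (87.205 km) are within range.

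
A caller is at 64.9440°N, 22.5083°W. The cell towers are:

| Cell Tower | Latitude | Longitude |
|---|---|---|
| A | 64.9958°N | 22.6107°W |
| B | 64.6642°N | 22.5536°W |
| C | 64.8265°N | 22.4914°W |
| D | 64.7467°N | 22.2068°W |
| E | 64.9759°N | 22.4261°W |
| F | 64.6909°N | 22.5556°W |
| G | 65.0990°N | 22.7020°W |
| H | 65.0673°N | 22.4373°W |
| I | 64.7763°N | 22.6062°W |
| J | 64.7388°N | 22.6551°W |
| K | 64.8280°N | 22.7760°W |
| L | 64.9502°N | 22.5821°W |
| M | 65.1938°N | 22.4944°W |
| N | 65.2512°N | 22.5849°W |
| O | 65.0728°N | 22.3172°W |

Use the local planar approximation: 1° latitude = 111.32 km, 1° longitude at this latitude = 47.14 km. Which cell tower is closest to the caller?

Distances from 64.9440°N, 22.5083°W:
A: 7.5201 km
B: 31.2205 km
C: 13.1043 km
D: 26.1609 km
E: 5.2560 km
F: 28.2632 km
G: 19.5217 km
H: 14.1279 km
I: 19.2303 km
J: 23.8681 km
K: 18.0554 km
L: 3.5467 km
M: 27.8155 km
N: 34.3876 km
O: 16.9331 km
Minimum: L at 3.5467 km.

L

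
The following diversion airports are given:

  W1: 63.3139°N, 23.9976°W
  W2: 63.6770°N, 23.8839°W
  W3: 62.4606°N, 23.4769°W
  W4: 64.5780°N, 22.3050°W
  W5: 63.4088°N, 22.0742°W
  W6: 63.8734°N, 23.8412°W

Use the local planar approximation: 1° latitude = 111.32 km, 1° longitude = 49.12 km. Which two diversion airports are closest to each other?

W2 and W6

Pairwise distances:
W1–W2: 40.8043 km
W1–W3: 98.3725 km
W1–W4: 163.4453 km
W1–W5: 95.0662 km
W1–W6: 62.7555 km
W2–W3: 136.8775 km
W2–W4: 126.7865 km
W2–W5: 93.7723 km
W2–W6: 21.9636 km
W3–W4: 242.6361 km
W3–W5: 126.0510 km
W3–W6: 158.2876 km
W4–W5: 130.6481 km
W4–W6: 108.8400 km
W5–W6: 101.0359 km
Closest pair: W2–W6 at 21.9636 km.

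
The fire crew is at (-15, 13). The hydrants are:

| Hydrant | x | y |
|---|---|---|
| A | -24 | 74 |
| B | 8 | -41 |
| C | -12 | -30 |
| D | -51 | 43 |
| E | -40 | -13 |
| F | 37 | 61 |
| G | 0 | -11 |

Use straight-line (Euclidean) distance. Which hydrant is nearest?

Distances from (-15, 13):
A: 61.7
B: 58.7
C: 43.1
D: 46.9
E: 36.1
F: 70.8
G: 28.3
Minimum: G at 28.3.

G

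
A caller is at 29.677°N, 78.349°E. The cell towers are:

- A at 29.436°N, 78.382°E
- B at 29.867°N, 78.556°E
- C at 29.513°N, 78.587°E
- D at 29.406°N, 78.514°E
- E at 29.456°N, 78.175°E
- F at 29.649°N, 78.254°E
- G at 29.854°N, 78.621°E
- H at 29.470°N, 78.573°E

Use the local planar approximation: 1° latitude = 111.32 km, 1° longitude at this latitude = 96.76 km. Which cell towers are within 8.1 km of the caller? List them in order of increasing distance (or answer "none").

none

Distances from 29.677°N, 78.349°E:
A: √((-0.241·111.32)² + (0.033·96.76)²) = √(719.74802 + 10.19576) = 27.017 km
B: √((0.190·111.32)² + (0.207·96.76)²) = √(447.35634 + 401.17366) = 29.130 km
C: √((-0.164·111.32)² + (0.238·96.76)²) = √(333.29906 + 530.32931) = 29.388 km
D: √((-0.271·111.32)² + (0.165·96.76)²) = √(910.09133 + 254.89400) = 34.132 km
E: √((-0.221·111.32)² + (-0.174·96.76)²) = √(605.24463 + 283.45898) = 29.811 km
F: √((-0.028·111.32)² + (-0.095·96.76)²) = √(9.71544 + 84.49654) = 9.706 km
G: √((0.177·111.32)² + (0.272·96.76)²) = √(388.23343 + 692.67502) = 32.877 km
H: √((-0.207·111.32)² + (0.224·96.76)²) = √(530.99091 + 469.77268) = 31.635 km
Threshold 8.1 km: none within range.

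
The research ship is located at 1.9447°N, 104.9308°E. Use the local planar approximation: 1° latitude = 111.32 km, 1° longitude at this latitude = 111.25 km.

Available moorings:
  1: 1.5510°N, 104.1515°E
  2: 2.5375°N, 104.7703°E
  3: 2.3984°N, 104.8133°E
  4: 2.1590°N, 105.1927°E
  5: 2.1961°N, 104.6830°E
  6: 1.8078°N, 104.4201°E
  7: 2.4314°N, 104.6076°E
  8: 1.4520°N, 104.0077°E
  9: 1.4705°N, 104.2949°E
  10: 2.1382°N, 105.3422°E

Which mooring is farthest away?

Distances from 1.9447°N, 104.9308°E:
1: 97.1451 km
2: 68.3635 km
3: 52.1701 km
4: 37.6568 km
5: 39.2834 km
6: 58.8238 km
7: 65.0250 km
8: 116.4237 km
9: 88.2681 km
10: 50.5838 km
Maximum: 8 at 116.4237 km.

8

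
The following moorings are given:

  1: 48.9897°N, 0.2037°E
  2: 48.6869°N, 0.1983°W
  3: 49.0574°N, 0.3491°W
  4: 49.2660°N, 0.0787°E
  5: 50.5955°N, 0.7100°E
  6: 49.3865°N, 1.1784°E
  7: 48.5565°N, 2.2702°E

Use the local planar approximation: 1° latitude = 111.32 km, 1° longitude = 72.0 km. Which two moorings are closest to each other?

1 and 4

Pairwise distances:
1–2: √((-0.3028·111.32)² + (-0.4020·72.0)²) = √(1136.208770 + 837.755136) = 44.4293 km
1–3: √((0.0677·111.32)² + (-0.5528·72.0)²) = √(56.796782 + 1584.167363) = 40.5088 km
1–4: √((0.2763·111.32)² + (-0.1250·72.0)²) = √(946.037094 + 81.000000) = 32.0474 km
1–5: √((1.6058·111.32)² + (0.5063·72.0)²) = √(31954.299579 + 1328.864953) = 182.4367 km
1–6: √((0.3968·111.32)² + (0.9747·72.0)²) = √(1951.145795 + 4925.007827) = 82.9226 km
1–7: √((-0.4332·111.32)² + (2.0665·72.0)²) = √(2325.537201 + 22137.868944) = 156.4078 km
2–3: √((0.3705·111.32)² + (-0.1508·72.0)²) = √(1701.072485 + 117.887478) = 42.6493 km
2–4: √((0.5791·111.32)² + (0.2770·72.0)²) = √(4155.789344 + 397.763136) = 67.4800 km
2–5: √((1.9086·111.32)² + (0.9083·72.0)²) = √(45141.525800 + 4276.846086) = 222.3024 km
2–6: √((0.6996·111.32)² + (1.3767·72.0)²) = √(6065.212159 + 9825.250182) = 126.0574 km
2–7: √((-0.1304·111.32)² + (2.4685·72.0)²) = √(210.717972 + 31588.663824) = 178.3238 km
3–4: √((0.2086·111.32)² + (0.4278·72.0)²) = √(539.231189 + 948.738563) = 38.5742 km
3–5: √((1.5381·111.32)² + (1.0591·72.0)²) = √(29316.730834 + 5814.855527) = 187.4342 km
3–6: √((0.3291·111.32)² + (1.5275·72.0)²) = √(1342.153412 + 12095.600400) = 115.9213 km
3–7: √((-0.5009·111.32)² + (2.6193·72.0)²) = √(3109.198566 + 35566.037228) = 196.6602 km
4–5: √((1.3295·111.32)² + (0.6313·72.0)²) = √(21903.982240 + 2066.029753) = 154.8225 km
4–6: √((0.1205·111.32)² + (1.0997·72.0)²) = √(179.937006 + 6269.219027) = 80.3066 km
4–7: √((-0.7095·111.32)² + (2.1915·72.0)²) = √(6238.083661 + 24897.052944) = 176.4515 km
5–6: √((-1.2090·111.32)² + (0.4684·72.0)²) = √(18113.359095 + 1137.362135) = 138.7470 km
5–7: √((-2.0390·111.32)² + (1.5602·72.0)²) = √(51520.592263 + 12619.017423) = 253.2580 km
6–7: √((-0.8300·111.32)² + (1.0918·72.0)²) = √(8536.946899 + 6179.469212) = 121.3112 km
Closest pair: 1–4 at 32.0474 km.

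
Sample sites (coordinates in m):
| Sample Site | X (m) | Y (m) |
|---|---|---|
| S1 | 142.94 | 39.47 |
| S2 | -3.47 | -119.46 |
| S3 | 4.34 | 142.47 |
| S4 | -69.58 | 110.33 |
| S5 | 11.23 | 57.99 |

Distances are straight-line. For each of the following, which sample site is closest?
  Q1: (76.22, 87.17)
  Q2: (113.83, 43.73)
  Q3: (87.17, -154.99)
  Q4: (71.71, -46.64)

Q1→S5; Q2→S1; Q3→S2; Q4→S2

Q1 at (76.22, 87.17):
  S1: √((66.72)² + (-47.70)²) = √(4451.5584 + 2275.2900) = 82.02 m
  S2: √((-79.69)² + (-206.63)²) = √(6350.4961 + 42695.9569) = 221.46 m
  S3: √((-71.88)² + (55.30)²) = √(5166.7344 + 3058.0900) = 90.69 m
  S4: √((-145.80)² + (23.16)²) = √(21257.6400 + 536.3856) = 147.63 m
  S5: √((-64.99)² + (-29.18)²) = √(4223.7001 + 851.4724) = 71.24 m
  → nearest: S5 (71.24 m)
Q2 at (113.83, 43.73):
  S1: √((29.11)² + (-4.26)²) = √(847.3921 + 18.1476) = 29.42 m
  S2: √((-117.30)² + (-163.19)²) = √(13759.2900 + 26630.9761) = 200.97 m
  S3: √((-109.49)² + (98.74)²) = √(11988.0601 + 9749.5876) = 147.44 m
  S4: √((-183.41)² + (66.60)²) = √(33639.2281 + 4435.5600) = 195.13 m
  S5: √((-102.60)² + (14.26)²) = √(10526.7600 + 203.3476) = 103.59 m
  → nearest: S1 (29.42 m)
Q3 at (87.17, -154.99):
  S1: √((55.77)² + (194.46)²) = √(3110.2929 + 37814.6916) = 202.30 m
  S2: √((-90.64)² + (35.53)²) = √(8215.6096 + 1262.3809) = 97.35 m
  S3: √((-82.83)² + (297.46)²) = √(6860.8089 + 88482.4516) = 308.78 m
  S4: √((-156.75)² + (265.32)²) = √(24570.5625 + 70394.7024) = 308.16 m
  S5: √((-75.94)² + (212.98)²) = √(5766.8836 + 45360.4804) = 226.11 m
  → nearest: S2 (97.35 m)
Q4 at (71.71, -46.64):
  S1: √((71.23)² + (86.11)²) = √(5073.7129 + 7414.9321) = 111.75 m
  S2: √((-75.18)² + (-72.82)²) = √(5652.0324 + 5302.7524) = 104.67 m
  S3: √((-67.37)² + (189.11)²) = √(4538.7169 + 35762.5921) = 200.75 m
  S4: √((-141.29)² + (156.97)²) = √(19962.8641 + 24639.5809) = 211.19 m
  S5: √((-60.48)² + (104.63)²) = √(3657.8304 + 10947.4369) = 120.85 m
  → nearest: S2 (104.67 m)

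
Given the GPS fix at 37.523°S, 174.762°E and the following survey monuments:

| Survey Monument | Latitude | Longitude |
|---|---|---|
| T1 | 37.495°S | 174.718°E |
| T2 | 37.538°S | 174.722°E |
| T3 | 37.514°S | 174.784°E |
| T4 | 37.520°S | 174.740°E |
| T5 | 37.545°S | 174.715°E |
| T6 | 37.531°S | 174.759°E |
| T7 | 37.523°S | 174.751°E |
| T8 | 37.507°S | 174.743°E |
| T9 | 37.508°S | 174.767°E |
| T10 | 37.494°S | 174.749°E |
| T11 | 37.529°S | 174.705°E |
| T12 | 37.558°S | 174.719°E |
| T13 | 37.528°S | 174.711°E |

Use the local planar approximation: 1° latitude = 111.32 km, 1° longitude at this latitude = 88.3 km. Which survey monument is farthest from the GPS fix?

Distances from 37.523°S, 174.762°E:
T1: 4.981 km
T2: 3.907 km
T3: 2.186 km
T4: 1.971 km
T5: 4.819 km
T6: 0.929 km
T7: 0.971 km
T8: 2.447 km
T9: 1.727 km
T10: 3.426 km
T11: 5.077 km
T12: 5.440 km
T13: 4.538 km
Maximum: T12 at 5.440 km.

T12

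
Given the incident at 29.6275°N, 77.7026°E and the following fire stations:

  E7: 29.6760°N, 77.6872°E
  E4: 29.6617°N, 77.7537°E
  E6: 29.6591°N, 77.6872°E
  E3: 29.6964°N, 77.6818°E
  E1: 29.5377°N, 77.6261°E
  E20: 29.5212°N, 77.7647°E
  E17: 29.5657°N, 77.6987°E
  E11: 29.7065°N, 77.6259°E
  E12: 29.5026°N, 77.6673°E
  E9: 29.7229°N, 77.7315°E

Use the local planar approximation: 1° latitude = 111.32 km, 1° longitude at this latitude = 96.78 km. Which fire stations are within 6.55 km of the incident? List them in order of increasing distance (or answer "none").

E6, E7, E4

Distances from 29.6275°N, 77.7026°E:
E7: √((0.0485·111.32)² + (-0.0154·96.78)²) = √(29.149417 + 2.221328) = 5.6010 km
E4: √((0.0342·111.32)² + (0.0511·96.78)²) = √(14.494345 + 24.457555) = 6.2411 km
E6: √((0.0316·111.32)² + (-0.0154·96.78)²) = √(12.374298 + 2.221328) = 3.8204 km
E3: √((0.0689·111.32)² + (-0.0208·96.78)²) = √(58.828102 + 4.052266) = 7.9297 km
E1: √((-0.0898·111.32)² + (-0.0765·96.78)²) = √(99.930732 + 54.814329) = 12.4397 km
E20: √((-0.1063·111.32)² + (0.0621·96.78)²) = √(140.027368 + 36.120557) = 13.2721 km
E17: √((-0.0618·111.32)² + (-0.0039·96.78)²) = √(47.328566 + 0.142462) = 6.8899 km
E11: √((0.0790·111.32)² + (-0.0767·96.78)²) = √(77.339361 + 55.101315) = 11.5083 km
E12: √((-0.1249·111.32)² + (-0.0353·96.78)²) = √(193.317545 + 11.671338) = 14.3174 km
E9: √((0.0954·111.32)² + (0.0289·96.78)²) = √(112.782871 + 7.822885) = 10.9821 km
Threshold 6.55 km: E6 (3.8204 km), E7 (5.6010 km), E4 (6.2411 km) are within range.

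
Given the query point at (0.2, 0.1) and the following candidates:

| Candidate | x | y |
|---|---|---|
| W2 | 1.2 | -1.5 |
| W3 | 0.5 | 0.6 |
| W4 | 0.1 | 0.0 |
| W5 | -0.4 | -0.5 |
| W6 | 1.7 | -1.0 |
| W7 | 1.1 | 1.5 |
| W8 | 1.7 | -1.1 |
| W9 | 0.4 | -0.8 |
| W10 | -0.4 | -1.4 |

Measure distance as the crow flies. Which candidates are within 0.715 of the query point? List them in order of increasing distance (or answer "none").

Distances from (0.2, 0.1):
W2: √((1.0)² + (-1.6)²) = √(1.0000 + 2.5600) = 1.89
W3: √((0.3)² + (0.5)²) = √(0.0900 + 0.2500) = 0.58
W4: √((-0.1)² + (-0.1)²) = √(0.0100 + 0.0100) = 0.14
W5: √((-0.6)² + (-0.6)²) = √(0.3600 + 0.3600) = 0.85
W6: √((1.5)² + (-1.1)²) = √(2.2500 + 1.2100) = 1.86
W7: √((0.9)² + (1.4)²) = √(0.8100 + 1.9600) = 1.66
W8: √((1.5)² + (-1.2)²) = √(2.2500 + 1.4400) = 1.92
W9: √((0.2)² + (-0.9)²) = √(0.0400 + 0.8100) = 0.92
W10: √((-0.6)² + (-1.5)²) = √(0.3600 + 2.2500) = 1.62
Threshold 0.715: W4 (0.14), W3 (0.58) are within range.

W4, W3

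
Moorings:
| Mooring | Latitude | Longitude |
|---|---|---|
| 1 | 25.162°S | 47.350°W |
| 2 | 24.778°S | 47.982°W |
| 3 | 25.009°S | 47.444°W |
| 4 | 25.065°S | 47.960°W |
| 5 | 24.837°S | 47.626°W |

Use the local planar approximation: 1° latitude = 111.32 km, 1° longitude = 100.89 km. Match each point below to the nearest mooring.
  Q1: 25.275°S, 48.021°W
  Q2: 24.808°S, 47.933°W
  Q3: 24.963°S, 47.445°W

Q1→4; Q2→2; Q3→3

Q1 at 25.275°S, 48.021°W:
  1: √((0.113·111.32)² + (0.671·100.89)²) = √(158.23527 + 4582.90953) = 68.856 km
  2: √((0.497·111.32)² + (0.039·100.89)²) = √(3060.97070 + 15.48194) = 55.466 km
  3: √((0.266·111.32)² + (0.577·100.89)²) = √(876.81843 + 3388.81508) = 65.312 km
  4: √((0.210·111.32)² + (0.061·100.89)²) = √(546.49348 + 37.87529) = 24.174 km
  5: √((0.438·111.32)² + (0.395·100.89)²) = √(2377.35817 + 1588.14604) = 62.972 km
  → nearest: 4 (24.174 km)
Q2 at 24.808°S, 47.933°W:
  1: √((-0.354·111.32)² + (0.583·100.89)²) = √(1552.93372 + 3459.65947) = 70.800 km
  2: √((0.030·111.32)² + (-0.049·100.89)²) = √(11.15293 + 24.43928) = 5.966 km
  3: √((-0.201·111.32)² + (0.489·100.89)²) = √(500.65495 + 2433.96295) = 54.172 km
  4: √((-0.257·111.32)² + (-0.027·100.89)²) = √(818.48861 + 7.42034) = 28.739 km
  5: √((-0.029·111.32)² + (0.307·100.89)²) = √(10.42179 + 959.34098) = 31.141 km
  → nearest: 2 (5.966 km)
Q3 at 24.963°S, 47.445°W:
  1: √((-0.199·111.32)² + (0.095·100.89)²) = √(490.74123 + 91.86360) = 24.137 km
  2: √((0.185·111.32)² + (-0.537·100.89)²) = √(424.12107 + 2935.24810) = 57.960 km
  3: √((-0.046·111.32)² + (0.001·100.89)²) = √(26.22177 + 0.01018) = 5.122 km
  4: √((-0.102·111.32)² + (-0.515·100.89)²) = √(128.92785 + 2699.67013) = 53.185 km
  5: √((0.126·111.32)² + (-0.181·100.89)²) = √(196.73765 + 333.46741) = 23.026 km
  → nearest: 3 (5.122 km)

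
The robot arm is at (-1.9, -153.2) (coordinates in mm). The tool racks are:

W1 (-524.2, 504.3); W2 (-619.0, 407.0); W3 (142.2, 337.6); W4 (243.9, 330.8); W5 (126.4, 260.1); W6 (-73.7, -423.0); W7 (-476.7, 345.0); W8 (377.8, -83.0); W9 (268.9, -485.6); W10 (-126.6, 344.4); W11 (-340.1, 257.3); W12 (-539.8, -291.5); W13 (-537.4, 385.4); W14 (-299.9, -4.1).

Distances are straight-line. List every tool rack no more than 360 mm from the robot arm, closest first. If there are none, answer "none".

Distances from (-1.9, -153.2):
W1: √((-522.3)² + (657.5)²) = √(272797.290 + 432306.250) = 839.7 mm
W2: √((-617.1)² + (560.2)²) = √(380812.410 + 313824.040) = 833.4 mm
W3: √((144.1)² + (490.8)²) = √(20764.810 + 240884.640) = 511.5 mm
W4: √((245.8)² + (484.0)²) = √(60417.640 + 234256.000) = 542.8 mm
W5: √((128.3)² + (413.3)²) = √(16460.890 + 170816.890) = 432.8 mm
W6: √((-71.8)² + (-269.8)²) = √(5155.240 + 72792.040) = 279.2 mm
W7: √((-474.8)² + (498.2)²) = √(225435.040 + 248203.240) = 688.2 mm
W8: √((379.7)² + (70.2)²) = √(144172.090 + 4928.040) = 386.1 mm
W9: √((270.8)² + (-332.4)²) = √(73332.640 + 110489.760) = 428.7 mm
W10: √((-124.7)² + (497.6)²) = √(15550.090 + 247605.760) = 513.0 mm
W11: √((-338.2)² + (410.5)²) = √(114379.240 + 168510.250) = 531.9 mm
W12: √((-537.9)² + (-138.3)²) = √(289336.410 + 19126.890) = 555.4 mm
W13: √((-535.5)² + (538.6)²) = √(286760.250 + 290089.960) = 759.5 mm
W14: √((-298.0)² + (149.1)²) = √(88804.000 + 22230.810) = 333.2 mm
Threshold 360 mm: W6 (279.2 mm), W14 (333.2 mm) are within range.

W6, W14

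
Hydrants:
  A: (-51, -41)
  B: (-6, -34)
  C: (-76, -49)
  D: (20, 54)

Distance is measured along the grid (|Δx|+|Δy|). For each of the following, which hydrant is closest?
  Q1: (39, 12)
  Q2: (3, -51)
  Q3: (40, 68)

Q1 at (39, 12):
  A: |-90| + |-53| = 90 + 53 = 143
  B: |-45| + |-46| = 45 + 46 = 91
  C: |-115| + |-61| = 115 + 61 = 176
  D: |-19| + |42| = 19 + 42 = 61
  → nearest: D (61)
Q2 at (3, -51):
  A: |-54| + |10| = 54 + 10 = 64
  B: |-9| + |17| = 9 + 17 = 26
  C: |-79| + |2| = 79 + 2 = 81
  D: |17| + |105| = 17 + 105 = 122
  → nearest: B (26)
Q3 at (40, 68):
  A: |-91| + |-109| = 91 + 109 = 200
  B: |-46| + |-102| = 46 + 102 = 148
  C: |-116| + |-117| = 116 + 117 = 233
  D: |-20| + |-14| = 20 + 14 = 34
  → nearest: D (34)

Q1→D; Q2→B; Q3→D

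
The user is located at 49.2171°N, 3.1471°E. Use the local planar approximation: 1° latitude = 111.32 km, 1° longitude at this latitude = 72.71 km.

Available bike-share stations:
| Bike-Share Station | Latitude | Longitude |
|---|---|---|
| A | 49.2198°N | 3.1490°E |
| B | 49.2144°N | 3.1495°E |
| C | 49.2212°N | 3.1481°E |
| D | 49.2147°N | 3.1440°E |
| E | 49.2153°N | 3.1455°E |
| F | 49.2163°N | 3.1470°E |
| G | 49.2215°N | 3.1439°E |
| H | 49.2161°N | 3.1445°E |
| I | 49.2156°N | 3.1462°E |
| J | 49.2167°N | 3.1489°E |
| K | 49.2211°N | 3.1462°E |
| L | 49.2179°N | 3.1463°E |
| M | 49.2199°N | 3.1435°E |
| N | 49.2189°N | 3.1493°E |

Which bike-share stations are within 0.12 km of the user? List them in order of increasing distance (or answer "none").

F, L

Distances from 49.2171°N, 3.1471°E:
A: √((0.0027·111.32)² + (0.0019·72.71)²) = √(0.090339 + 0.019085) = 0.3308 km
B: √((-0.0027·111.32)² + (0.0024·72.71)²) = √(0.090339 + 0.030452) = 0.3475 km
C: √((0.0041·111.32)² + (0.0010·72.71)²) = √(0.208312 + 0.005287) = 0.4622 km
D: √((-0.0024·111.32)² + (-0.0031·72.71)²) = √(0.071379 + 0.050806) = 0.3495 km
E: √((-0.0018·111.32)² + (-0.0016·72.71)²) = √(0.040151 + 0.013534) = 0.2317 km
F: √((-0.0008·111.32)² + (-0.0001·72.71)²) = √(0.007931 + 0.000053) = 0.0894 km
G: √((0.0044·111.32)² + (-0.0032·72.71)²) = √(0.239912 + 0.054136) = 0.5423 km
H: √((-0.0010·111.32)² + (-0.0026·72.71)²) = √(0.012392 + 0.035738) = 0.2194 km
I: √((-0.0015·111.32)² + (-0.0009·72.71)²) = √(0.027882 + 0.004282) = 0.1793 km
J: √((-0.0004·111.32)² + (0.0018·72.71)²) = √(0.001983 + 0.017129) = 0.1382 km
K: √((0.0040·111.32)² + (-0.0009·72.71)²) = √(0.198274 + 0.004282) = 0.4501 km
L: √((0.0008·111.32)² + (-0.0008·72.71)²) = √(0.007931 + 0.003384) = 0.1064 km
M: √((0.0028·111.32)² + (-0.0036·72.71)²) = √(0.097154 + 0.068516) = 0.4070 km
N: √((0.0018·111.32)² + (0.0022·72.71)²) = √(0.040151 + 0.025588) = 0.2564 km
Threshold 0.12 km: F (0.0894 km), L (0.1064 km) are within range.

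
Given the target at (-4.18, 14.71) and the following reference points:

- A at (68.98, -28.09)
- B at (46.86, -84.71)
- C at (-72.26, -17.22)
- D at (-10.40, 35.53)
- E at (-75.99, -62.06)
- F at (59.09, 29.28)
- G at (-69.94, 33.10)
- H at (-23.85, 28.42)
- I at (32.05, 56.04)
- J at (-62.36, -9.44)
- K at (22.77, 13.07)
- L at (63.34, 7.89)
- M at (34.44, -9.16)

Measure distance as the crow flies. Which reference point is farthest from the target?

B

Distances from (-4.18, 14.71):
A: √((73.16)² + (-42.80)²) = √(5352.3856 + 1831.8400) = 84.76
B: √((51.04)² + (-99.42)²) = √(2605.0816 + 9884.3364) = 111.76
C: √((-68.08)² + (-31.93)²) = √(4634.8864 + 1019.5249) = 75.20
D: √((-6.22)² + (20.82)²) = √(38.6884 + 433.4724) = 21.73
E: √((-71.81)² + (-76.77)²) = √(5156.6761 + 5893.6329) = 105.12
F: √((63.27)² + (14.57)²) = √(4003.0929 + 212.2849) = 64.93
G: √((-65.76)² + (18.39)²) = √(4324.3776 + 338.1921) = 68.28
H: √((-19.67)² + (13.71)²) = √(386.9089 + 187.9641) = 23.98
I: √((36.23)² + (41.33)²) = √(1312.6129 + 1708.1689) = 54.96
J: √((-58.18)² + (-24.15)²) = √(3384.9124 + 583.2225) = 62.99
K: √((26.95)² + (-1.64)²) = √(726.3025 + 2.6896) = 27.00
L: √((67.52)² + (-6.82)²) = √(4558.9504 + 46.5124) = 67.86
M: √((38.62)² + (-23.87)²) = √(1491.5044 + 569.7769) = 45.40
Maximum: B at 111.76.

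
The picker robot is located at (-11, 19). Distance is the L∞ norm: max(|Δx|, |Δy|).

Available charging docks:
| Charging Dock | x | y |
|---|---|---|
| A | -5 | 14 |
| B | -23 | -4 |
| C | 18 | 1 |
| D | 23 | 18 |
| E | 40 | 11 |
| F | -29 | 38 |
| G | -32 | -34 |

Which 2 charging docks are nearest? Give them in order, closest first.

Distances from (-11, 19):
A: max(|6|, |-5|) = 6
B: max(|-12|, |-23|) = 23
C: max(|29|, |-18|) = 29
D: max(|34|, |-1|) = 34
E: max(|51|, |-8|) = 51
F: max(|-18|, |19|) = 19
G: max(|-21|, |-53|) = 53
Sorted: A (6) < F (19) < B (23) < C (29) < …

A, F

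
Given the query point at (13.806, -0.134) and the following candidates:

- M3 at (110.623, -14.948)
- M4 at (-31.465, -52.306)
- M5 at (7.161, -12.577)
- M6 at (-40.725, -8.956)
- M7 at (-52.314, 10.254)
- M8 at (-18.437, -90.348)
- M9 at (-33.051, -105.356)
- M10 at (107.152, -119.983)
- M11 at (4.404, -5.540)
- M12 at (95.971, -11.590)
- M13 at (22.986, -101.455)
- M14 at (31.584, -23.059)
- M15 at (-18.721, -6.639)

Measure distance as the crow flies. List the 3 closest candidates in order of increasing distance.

Distances from (13.806, -0.134):
M3: 97.944
M4: 69.075
M5: 14.106
M6: 55.240
M7: 66.931
M8: 95.803
M9: 115.184
M10: 151.912
M11: 10.845
M12: 82.960
M13: 101.736
M14: 29.011
M15: 33.171
Sorted: M11 (10.845) < M5 (14.106) < M14 (29.011) < M15 (33.171) < M6 (55.240) < …

M11, M5, M14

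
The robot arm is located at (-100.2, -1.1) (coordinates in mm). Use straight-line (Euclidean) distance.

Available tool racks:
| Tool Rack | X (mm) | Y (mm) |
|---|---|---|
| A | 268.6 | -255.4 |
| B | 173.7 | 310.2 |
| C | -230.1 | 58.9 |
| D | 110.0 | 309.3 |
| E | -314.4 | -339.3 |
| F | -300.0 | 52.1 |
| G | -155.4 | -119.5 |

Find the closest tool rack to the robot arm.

Distances from (-100.2, -1.1):
A: √((368.8)² + (-254.3)²) = √(136013.440 + 64668.490) = 448.0 mm
B: √((273.9)² + (311.3)²) = √(75021.210 + 96907.690) = 414.6 mm
C: √((-129.9)² + (60.0)²) = √(16874.010 + 3600.000) = 143.1 mm
D: √((210.2)² + (310.4)²) = √(44184.040 + 96348.160) = 374.9 mm
E: √((-214.2)² + (-338.2)²) = √(45881.640 + 114379.240) = 400.3 mm
F: √((-199.8)² + (53.2)²) = √(39920.040 + 2830.240) = 206.8 mm
G: √((-55.2)² + (-118.4)²) = √(3047.040 + 14018.560) = 130.6 mm
Minimum: G at 130.6 mm.

G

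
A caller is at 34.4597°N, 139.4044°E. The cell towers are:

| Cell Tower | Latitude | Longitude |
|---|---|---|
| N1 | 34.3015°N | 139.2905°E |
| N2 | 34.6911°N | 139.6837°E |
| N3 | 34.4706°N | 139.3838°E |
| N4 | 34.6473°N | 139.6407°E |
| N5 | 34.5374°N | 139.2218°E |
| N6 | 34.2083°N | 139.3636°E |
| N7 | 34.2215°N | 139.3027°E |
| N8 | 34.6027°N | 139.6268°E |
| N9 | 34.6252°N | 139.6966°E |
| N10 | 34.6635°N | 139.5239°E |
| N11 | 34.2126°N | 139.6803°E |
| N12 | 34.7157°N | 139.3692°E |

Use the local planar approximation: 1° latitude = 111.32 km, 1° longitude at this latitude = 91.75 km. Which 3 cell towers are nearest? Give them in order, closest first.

Distances from 34.4597°N, 139.4044°E:
N1: 20.4780 km
N2: 36.3350 km
N3: 2.2460 km
N4: 30.1027 km
N5: 18.8546 km
N6: 28.2351 km
N7: 28.1103 km
N8: 25.8801 km
N9: 32.5295 km
N10: 25.1975 km
N11: 37.3823 km
N12: 28.6803 km
Sorted: N3 (2.2460 km) < N5 (18.8546 km) < N1 (20.4780 km) < N10 (25.1975 km) < N8 (25.8801 km) < …

N3, N5, N1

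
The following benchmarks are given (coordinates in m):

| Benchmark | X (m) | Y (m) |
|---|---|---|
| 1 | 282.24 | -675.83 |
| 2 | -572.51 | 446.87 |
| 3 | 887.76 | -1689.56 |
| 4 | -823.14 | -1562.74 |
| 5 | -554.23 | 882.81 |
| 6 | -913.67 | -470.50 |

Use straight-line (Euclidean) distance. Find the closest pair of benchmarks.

Pairwise distances:
1–2: √((-854.75)² + (1122.70)²) = √(730597.5625 + 1260455.2900) = 1411.05 m
1–3: √((605.52)² + (-1013.73)²) = √(366654.4704 + 1027648.5129) = 1180.81 m
1–4: √((-1105.38)² + (-886.91)²) = √(1221864.9444 + 786609.3481) = 1417.21 m
1–5: √((-836.47)² + (1558.64)²) = √(699682.0609 + 2429358.6496) = 1768.91 m
1–6: √((-1195.91)² + (205.33)²) = √(1430200.7281 + 42160.4089) = 1213.41 m
2–3: √((1460.27)² + (-2136.43)²) = √(2132388.4729 + 4564333.1449) = 2587.80 m
2–4: √((-250.63)² + (-2009.61)²) = √(62815.3969 + 4038532.3521) = 2025.18 m
2–5: √((18.28)² + (435.94)²) = √(334.1584 + 190043.6836) = 436.32 m
2–6: √((-341.16)² + (-917.37)²) = √(116390.1456 + 841567.7169) = 978.75 m
3–4: √((-1710.90)² + (126.82)²) = √(2927178.8100 + 16083.3124) = 1715.59 m
3–5: √((-1441.99)² + (2572.37)²) = √(2079335.1601 + 6617087.4169) = 2948.97 m
3–6: √((-1801.43)² + (1219.06)²) = √(3245150.0449 + 1486107.2836) = 2175.15 m
4–5: √((268.91)² + (2445.55)²) = √(72312.5881 + 5980714.8025) = 2460.29 m
4–6: √((-90.53)² + (1092.24)²) = √(8195.6809 + 1192988.2176) = 1095.99 m
5–6: √((-359.44)² + (-1353.31)²) = √(129197.1136 + 1831447.9561) = 1400.23 m
Closest pair: 2–5 at 436.32 m.

2 and 5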